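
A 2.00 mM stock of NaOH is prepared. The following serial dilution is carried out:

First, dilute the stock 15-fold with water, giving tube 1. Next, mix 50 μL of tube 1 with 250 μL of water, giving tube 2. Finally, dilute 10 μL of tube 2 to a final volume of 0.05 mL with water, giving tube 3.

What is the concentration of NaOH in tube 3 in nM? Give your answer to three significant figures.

4.44 × 10^3 nM

Step 1: 15-fold → factor 15
Step 2: 50 μL + 250 μL = 300 μL total → factor 300/50 = 6
Step 3: 10 μL brought to 0.05 mL → factor 50/10 = 5
Overall dilution factor = 15 × 6 × 5 = 450
Final = 2.00 mM / 450 = 0.004444 mM = 4.44 × 10^3 nM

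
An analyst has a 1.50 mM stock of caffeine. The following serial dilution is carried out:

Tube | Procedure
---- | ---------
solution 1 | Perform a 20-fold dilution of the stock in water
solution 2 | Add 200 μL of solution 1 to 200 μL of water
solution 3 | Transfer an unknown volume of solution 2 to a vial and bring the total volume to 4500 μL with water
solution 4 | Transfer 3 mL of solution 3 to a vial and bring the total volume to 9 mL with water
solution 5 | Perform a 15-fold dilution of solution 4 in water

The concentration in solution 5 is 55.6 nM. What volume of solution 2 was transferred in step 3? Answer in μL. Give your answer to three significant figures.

300 μL

Step 1: 20-fold → factor 20
Step 2: 200 μL + 200 μL = 400 μL total → factor 400/200 = 2
Step 3: v brought to 4500 μL → factor = 4500 μL/v
Step 4: 3 mL brought to 9 mL → factor 9/3 = 3
Step 5: 15-fold → factor 15
Product of known-step factors = 1800
Overall factor = 1.50 mM / (55.6 nM) = 26978
Step-3 factor = 26978 / 1800 = 14.988
v = 4500 μL / 14.988 = 300 μL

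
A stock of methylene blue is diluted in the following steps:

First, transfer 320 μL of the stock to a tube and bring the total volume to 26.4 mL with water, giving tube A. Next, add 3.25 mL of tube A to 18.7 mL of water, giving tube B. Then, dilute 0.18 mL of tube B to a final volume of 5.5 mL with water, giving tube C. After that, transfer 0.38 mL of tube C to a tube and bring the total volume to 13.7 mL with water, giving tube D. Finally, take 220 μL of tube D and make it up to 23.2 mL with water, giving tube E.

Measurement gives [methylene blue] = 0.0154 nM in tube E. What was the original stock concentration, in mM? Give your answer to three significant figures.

0.997 mM

Step 1: 320 μL brought to 26.4 mL → factor 26400/320 = 82.5
Step 2: 3.25 mL + 18.7 mL = 21.95 mL total → factor 21.95/3.25 = 6.7538
Step 3: 0.18 mL brought to 5.5 mL → factor 5.5/0.18 = 30.556
Step 4: 0.38 mL brought to 13.7 mL → factor 13.7/0.38 = 36.053
Step 5: 220 μL brought to 23.2 mL → factor 23200/220 = 105.45
Overall dilution factor = 82.5 × 6.7538 × 30.556 × 36.053 × 105.45 = 6.4729 × 10^7
Stock = 0.0154 nM × 6.4729 × 10^7 = 9.968 × 10^5 nM = 0.997 mM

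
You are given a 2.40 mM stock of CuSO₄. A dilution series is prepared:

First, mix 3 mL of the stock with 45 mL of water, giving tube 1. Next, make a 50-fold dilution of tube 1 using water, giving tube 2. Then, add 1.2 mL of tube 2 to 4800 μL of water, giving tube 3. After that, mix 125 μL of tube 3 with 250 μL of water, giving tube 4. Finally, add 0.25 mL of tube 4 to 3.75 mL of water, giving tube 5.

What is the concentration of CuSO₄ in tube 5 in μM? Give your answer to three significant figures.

0.0125 μM

Step 1: 3 mL + 45 mL = 48 mL total → factor 48/3 = 16
Step 2: 50-fold → factor 50
Step 3: 1.2 mL + 4800 μL = 6 mL total → factor 6/1.2 = 5
Step 4: 125 μL + 250 μL = 375 μL total → factor 375/125 = 3
Step 5: 0.25 mL + 3.75 mL = 4 mL total → factor 4/0.25 = 16
Overall dilution factor = 16 × 50 × 5 × 3 × 16 = 1.92 × 10^5
Final = 2.40 mM / 1.92 × 10^5 = 1.250 × 10^-5 mM = 0.0125 μM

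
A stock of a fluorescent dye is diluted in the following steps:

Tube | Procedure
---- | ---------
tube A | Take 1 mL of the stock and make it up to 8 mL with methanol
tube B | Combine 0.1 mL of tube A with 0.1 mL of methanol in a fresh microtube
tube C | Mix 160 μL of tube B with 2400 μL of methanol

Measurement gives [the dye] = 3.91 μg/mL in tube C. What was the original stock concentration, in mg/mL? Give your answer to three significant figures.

1.00 mg/mL

Step 1: 1 mL brought to 8 mL → factor 8/1 = 8
Step 2: 0.1 mL + 0.1 mL = 0.2 mL total → factor 0.2/0.1 = 2
Step 3: 160 μL + 2400 μL = 2560 μL total → factor 2560/160 = 16
Overall dilution factor = 8 × 2 × 16 = 256
Stock = 3.91 μg/mL × 256 = 1001 μg/mL = 1.00 mg/mL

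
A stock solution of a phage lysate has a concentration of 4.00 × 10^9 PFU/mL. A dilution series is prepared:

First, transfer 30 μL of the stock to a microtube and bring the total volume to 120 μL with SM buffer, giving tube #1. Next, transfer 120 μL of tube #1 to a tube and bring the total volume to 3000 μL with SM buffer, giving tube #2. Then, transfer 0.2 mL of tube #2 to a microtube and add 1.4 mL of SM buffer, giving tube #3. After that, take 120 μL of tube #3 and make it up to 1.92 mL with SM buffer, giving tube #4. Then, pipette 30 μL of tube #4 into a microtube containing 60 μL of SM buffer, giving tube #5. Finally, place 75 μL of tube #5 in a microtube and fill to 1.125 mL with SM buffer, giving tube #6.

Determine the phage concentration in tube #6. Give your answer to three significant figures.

Step 1: 30 μL brought to 120 μL → factor 120/30 = 4
Step 2: 120 μL brought to 3000 μL → factor 3000/120 = 25
Step 3: 0.2 mL + 1.4 mL = 1.6 mL total → factor 1.6/0.2 = 8
Step 4: 120 μL brought to 1.92 mL → factor 1920/120 = 16
Step 5: 30 μL + 60 μL = 90 μL total → factor 90/30 = 3
Step 6: 75 μL brought to 1.125 mL → factor 1125/75 = 15
Overall dilution factor = 4 × 25 × 8 × 16 × 3 × 15 = 5.76 × 10^5
Final = 4.00 × 10^9 PFU/mL / 5.76 × 10^5 = 6.94 × 10^3 PFU/mL

6.94 × 10^3 PFU/mL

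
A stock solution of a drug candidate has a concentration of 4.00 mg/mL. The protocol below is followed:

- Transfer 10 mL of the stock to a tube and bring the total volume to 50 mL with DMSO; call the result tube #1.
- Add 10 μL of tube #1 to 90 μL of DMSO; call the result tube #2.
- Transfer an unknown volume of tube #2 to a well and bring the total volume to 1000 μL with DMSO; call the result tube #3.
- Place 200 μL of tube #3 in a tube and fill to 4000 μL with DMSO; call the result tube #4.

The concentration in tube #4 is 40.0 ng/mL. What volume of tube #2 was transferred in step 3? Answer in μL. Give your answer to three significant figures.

10.0 μL

Step 1: 10 mL brought to 50 mL → factor 50/10 = 5
Step 2: 10 μL + 90 μL = 100 μL total → factor 100/10 = 10
Step 3: v brought to 1000 μL → factor = 1000 μL/v
Step 4: 200 μL brought to 4000 μL → factor 4000/200 = 20
Product of known-step factors = 1000
Overall factor = 4.00 mg/mL / (40.0 ng/mL) = 1 × 10^5
Step-3 factor = 1 × 10^5 / 1000 = 100
v = 1000 μL / 100 = 10.0 μL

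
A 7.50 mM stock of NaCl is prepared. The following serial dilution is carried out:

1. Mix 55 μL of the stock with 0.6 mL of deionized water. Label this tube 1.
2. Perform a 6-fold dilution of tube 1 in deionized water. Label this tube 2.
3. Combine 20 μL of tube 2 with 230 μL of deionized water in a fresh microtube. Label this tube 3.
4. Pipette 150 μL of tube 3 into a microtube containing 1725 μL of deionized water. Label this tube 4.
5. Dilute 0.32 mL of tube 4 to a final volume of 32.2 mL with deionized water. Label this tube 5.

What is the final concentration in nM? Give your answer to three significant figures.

6.68 nM

Step 1: 55 μL + 0.6 mL = 655 μL total → factor 655/55 = 11.909
Step 2: 6-fold → factor 6
Step 3: 20 μL + 230 μL = 250 μL total → factor 250/20 = 12.5
Step 4: 150 μL + 1725 μL = 1875 μL total → factor 1875/150 = 12.5
Step 5: 0.32 mL brought to 32.2 mL → factor 32.2/0.32 = 100.62
Overall dilution factor = 11.909 × 6 × 12.5 × 12.5 × 100.62 = 1.1235 × 10^6
Final = 7.50 mM / 1.1235 × 10^6 = 6.676 × 10^-6 mM = 6.68 nM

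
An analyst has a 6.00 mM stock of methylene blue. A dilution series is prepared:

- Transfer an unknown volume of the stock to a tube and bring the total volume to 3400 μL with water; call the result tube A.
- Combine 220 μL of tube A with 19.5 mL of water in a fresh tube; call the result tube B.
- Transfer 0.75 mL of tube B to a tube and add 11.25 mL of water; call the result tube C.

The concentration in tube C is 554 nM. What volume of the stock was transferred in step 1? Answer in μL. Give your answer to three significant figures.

Step 1: v brought to 3400 μL → factor = 3400 μL/v
Step 2: 220 μL + 19.5 mL = 19720 μL total → factor 19720/220 = 89.636
Step 3: 0.75 mL + 11.25 mL = 12 mL total → factor 12/0.75 = 16
Product of known-step factors = 1434.2
Overall factor = 6.00 mM / (554 nM) = 10830
Step-1 factor = 10830 / 1434.2 = 7.5516
v = 3400 μL / 7.5516 = 450 μL

450 μL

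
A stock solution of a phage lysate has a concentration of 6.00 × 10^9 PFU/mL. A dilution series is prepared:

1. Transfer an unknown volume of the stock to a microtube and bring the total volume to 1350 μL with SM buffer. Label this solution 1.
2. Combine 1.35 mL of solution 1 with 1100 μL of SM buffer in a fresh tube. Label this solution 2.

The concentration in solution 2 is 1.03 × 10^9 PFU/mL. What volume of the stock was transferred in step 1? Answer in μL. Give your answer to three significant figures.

Step 1: v brought to 1350 μL → factor = 1350 μL/v
Step 2: 1.35 mL + 1100 μL = 2.45 mL total → factor 2.45/1.35 = 1.8148
Product of known-step factors = 1.8148
Overall factor = 6.00 × 10^9 PFU/mL / (1.03 × 10^9 PFU/mL) = 5.8252
Step-1 factor = 5.8252 / 1.8148 = 3.2098
v = 1350 μL / 3.2098 = 421 μL

421 μL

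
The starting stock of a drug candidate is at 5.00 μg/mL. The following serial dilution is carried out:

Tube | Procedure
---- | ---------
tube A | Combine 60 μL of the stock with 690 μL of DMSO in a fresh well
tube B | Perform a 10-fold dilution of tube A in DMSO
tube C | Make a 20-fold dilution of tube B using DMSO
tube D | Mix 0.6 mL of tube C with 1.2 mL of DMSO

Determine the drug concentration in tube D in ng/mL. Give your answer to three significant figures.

0.667 ng/mL

Step 1: 60 μL + 690 μL = 750 μL total → factor 750/60 = 12.5
Step 2: 10-fold → factor 10
Step 3: 20-fold → factor 20
Step 4: 0.6 mL + 1.2 mL = 1.8 mL total → factor 1.8/0.6 = 3
Overall dilution factor = 12.5 × 10 × 20 × 3 = 7500
Final = 5.00 μg/mL / 7500 = 0.0006667 μg/mL = 0.667 ng/mL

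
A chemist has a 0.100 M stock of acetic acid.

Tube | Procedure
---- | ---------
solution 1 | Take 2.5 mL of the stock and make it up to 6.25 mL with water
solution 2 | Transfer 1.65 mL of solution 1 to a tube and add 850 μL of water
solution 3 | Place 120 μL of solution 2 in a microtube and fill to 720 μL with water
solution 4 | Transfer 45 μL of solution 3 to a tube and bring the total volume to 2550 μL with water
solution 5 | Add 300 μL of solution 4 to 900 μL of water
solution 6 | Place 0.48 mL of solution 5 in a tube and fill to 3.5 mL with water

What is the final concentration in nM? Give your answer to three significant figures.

2.66 × 10^3 nM

Step 1: 2.5 mL brought to 6.25 mL → factor 6.25/2.5 = 2.5
Step 2: 1.65 mL + 850 μL = 2.5 mL total → factor 2.5/1.65 = 1.5152
Step 3: 120 μL brought to 720 μL → factor 720/120 = 6
Step 4: 45 μL brought to 2550 μL → factor 2550/45 = 56.667
Step 5: 300 μL + 900 μL = 1200 μL total → factor 1200/300 = 4
Step 6: 0.48 mL brought to 3.5 mL → factor 3.5/0.48 = 7.2917
Overall dilution factor = 2.5 × 1.5152 × 6 × 56.667 × 4 × 7.2917 = 37563
Final = 0.100 M / 37563 = 2.662 × 10^-6 M = 2.66 × 10^3 nM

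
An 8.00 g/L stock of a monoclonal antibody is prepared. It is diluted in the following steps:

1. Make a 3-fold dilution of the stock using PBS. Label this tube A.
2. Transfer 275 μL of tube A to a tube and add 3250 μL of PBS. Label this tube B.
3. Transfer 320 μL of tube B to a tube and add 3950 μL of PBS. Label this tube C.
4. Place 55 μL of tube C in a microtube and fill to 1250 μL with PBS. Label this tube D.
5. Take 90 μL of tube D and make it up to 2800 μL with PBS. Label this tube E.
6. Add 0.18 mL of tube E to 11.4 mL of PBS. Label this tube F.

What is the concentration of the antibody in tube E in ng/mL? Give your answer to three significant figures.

22.0 ng/mL

Step 1: 3-fold → factor 3
Step 2: 275 μL + 3250 μL = 3525 μL total → factor 3525/275 = 12.818
Step 3: 320 μL + 3950 μL = 4270 μL total → factor 4270/320 = 13.344
Step 4: 55 μL brought to 1250 μL → factor 1250/55 = 22.727
Step 5: 90 μL brought to 2800 μL → factor 2800/90 = 31.111
Dilution factor through tube E = 3 × 12.818 × 13.344 × 22.727 × 31.111 = 3.6282 × 10^5
[tube E] = 8.00 g/L / 3.6282 × 10^5 = 2.205 × 10^-5 g/L = 22.0 ng/mL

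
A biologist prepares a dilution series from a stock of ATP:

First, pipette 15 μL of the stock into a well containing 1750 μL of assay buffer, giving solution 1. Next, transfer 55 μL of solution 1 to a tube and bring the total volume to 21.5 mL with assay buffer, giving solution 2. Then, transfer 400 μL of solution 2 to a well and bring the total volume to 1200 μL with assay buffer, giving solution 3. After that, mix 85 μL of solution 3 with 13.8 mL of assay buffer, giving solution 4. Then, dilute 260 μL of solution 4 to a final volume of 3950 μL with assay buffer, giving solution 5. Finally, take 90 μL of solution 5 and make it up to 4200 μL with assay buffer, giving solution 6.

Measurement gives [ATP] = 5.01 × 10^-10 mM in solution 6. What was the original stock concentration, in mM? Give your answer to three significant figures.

Step 1: 15 μL + 1750 μL = 1765 μL total → factor 1765/15 = 117.67
Step 2: 55 μL brought to 21.5 mL → factor 21500/55 = 390.91
Step 3: 400 μL brought to 1200 μL → factor 1200/400 = 3
Step 4: 85 μL + 13.8 mL = 13885 μL total → factor 13885/85 = 163.35
Step 5: 260 μL brought to 3950 μL → factor 3950/260 = 15.192
Step 6: 90 μL brought to 4200 μL → factor 4200/90 = 46.667
Overall dilution factor = 117.67 × 390.91 × 3 × 163.35 × 15.192 × 46.667 = 1.5981 × 10^10
Stock = 5.01 × 10^-10 mM × 1.5981 × 10^10 = 8.01 mM

8.01 mM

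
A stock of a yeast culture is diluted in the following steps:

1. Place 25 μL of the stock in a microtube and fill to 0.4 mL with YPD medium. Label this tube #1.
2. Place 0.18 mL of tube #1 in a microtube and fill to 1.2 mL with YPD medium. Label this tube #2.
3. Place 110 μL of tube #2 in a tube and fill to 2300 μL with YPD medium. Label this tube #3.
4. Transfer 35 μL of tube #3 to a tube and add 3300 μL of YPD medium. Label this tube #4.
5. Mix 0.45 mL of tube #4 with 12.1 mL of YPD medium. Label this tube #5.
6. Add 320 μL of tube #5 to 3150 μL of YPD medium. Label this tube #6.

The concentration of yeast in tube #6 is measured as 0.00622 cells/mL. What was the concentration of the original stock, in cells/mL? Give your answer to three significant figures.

4.00 × 10^5 cells/mL

Step 1: 25 μL brought to 0.4 mL → factor 400/25 = 16
Step 2: 0.18 mL brought to 1.2 mL → factor 1.2/0.18 = 6.6667
Step 3: 110 μL brought to 2300 μL → factor 2300/110 = 20.909
Step 4: 35 μL + 3300 μL = 3335 μL total → factor 3335/35 = 95.286
Step 5: 0.45 mL + 12.1 mL = 12.55 mL total → factor 12.55/0.45 = 27.889
Step 6: 320 μL + 3150 μL = 3470 μL total → factor 3470/320 = 10.844
Overall dilution factor = 16 × 6.6667 × 20.909 × 95.286 × 27.889 × 10.844 = 6.4269 × 10^7
Stock = 0.00622 cells/mL × 6.4269 × 10^7 = 4.00 × 10^5 cells/mL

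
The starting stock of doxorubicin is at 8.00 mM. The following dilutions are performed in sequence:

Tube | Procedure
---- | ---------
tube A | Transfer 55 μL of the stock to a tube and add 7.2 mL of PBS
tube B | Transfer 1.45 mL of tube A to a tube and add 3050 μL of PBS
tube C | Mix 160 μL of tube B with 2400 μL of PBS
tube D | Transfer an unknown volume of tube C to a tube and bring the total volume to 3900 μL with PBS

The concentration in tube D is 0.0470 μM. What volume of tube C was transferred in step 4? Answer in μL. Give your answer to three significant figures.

Step 1: 55 μL + 7.2 mL = 7255 μL total → factor 7255/55 = 131.91
Step 2: 1.45 mL + 3050 μL = 4.5 mL total → factor 4.5/1.45 = 3.1034
Step 3: 160 μL + 2400 μL = 2560 μL total → factor 2560/160 = 16
Step 4: v brought to 3900 μL → factor = 3900 μL/v
Product of known-step factors = 6550
Overall factor = 8.00 mM / (0.0470 μM) = 1.7021 × 10^5
Step-4 factor = 1.7021 × 10^5 / 6550 = 25.987
v = 3900 μL / 25.987 = 150 μL

150 μL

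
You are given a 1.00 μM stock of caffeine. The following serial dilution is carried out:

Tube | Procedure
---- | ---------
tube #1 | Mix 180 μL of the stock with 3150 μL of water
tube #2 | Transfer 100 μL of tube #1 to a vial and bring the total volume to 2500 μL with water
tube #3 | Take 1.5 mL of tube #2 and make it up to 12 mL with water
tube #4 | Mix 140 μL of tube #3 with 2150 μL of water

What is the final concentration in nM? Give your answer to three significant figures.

Step 1: 180 μL + 3150 μL = 3330 μL total → factor 3330/180 = 18.5
Step 2: 100 μL brought to 2500 μL → factor 2500/100 = 25
Step 3: 1.5 mL brought to 12 mL → factor 12/1.5 = 8
Step 4: 140 μL + 2150 μL = 2290 μL total → factor 2290/140 = 16.357
Overall dilution factor = 18.5 × 25 × 8 × 16.357 = 60521
Final = 1.00 μM / 60521 = 1.652 × 10^-5 μM = 0.0165 nM

0.0165 nM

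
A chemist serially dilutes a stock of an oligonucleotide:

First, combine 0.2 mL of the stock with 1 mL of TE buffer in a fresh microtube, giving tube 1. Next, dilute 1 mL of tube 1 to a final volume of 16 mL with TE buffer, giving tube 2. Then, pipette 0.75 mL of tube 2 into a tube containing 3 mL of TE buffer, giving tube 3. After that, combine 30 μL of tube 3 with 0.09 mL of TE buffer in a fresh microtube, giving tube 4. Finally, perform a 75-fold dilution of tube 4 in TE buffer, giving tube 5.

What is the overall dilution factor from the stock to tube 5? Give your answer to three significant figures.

Step 1: 0.2 mL + 1 mL = 1.2 mL total → factor 1.2/0.2 = 6
Step 2: 1 mL brought to 16 mL → factor 16/1 = 16
Step 3: 0.75 mL + 3 mL = 3.75 mL total → factor 3.75/0.75 = 5
Step 4: 30 μL + 0.09 mL = 120 μL total → factor 120/30 = 4
Step 5: 75-fold → factor 75
Overall dilution factor = 6 × 16 × 5 × 4 × 75 = 1.44 × 10^5

1.44 × 10^5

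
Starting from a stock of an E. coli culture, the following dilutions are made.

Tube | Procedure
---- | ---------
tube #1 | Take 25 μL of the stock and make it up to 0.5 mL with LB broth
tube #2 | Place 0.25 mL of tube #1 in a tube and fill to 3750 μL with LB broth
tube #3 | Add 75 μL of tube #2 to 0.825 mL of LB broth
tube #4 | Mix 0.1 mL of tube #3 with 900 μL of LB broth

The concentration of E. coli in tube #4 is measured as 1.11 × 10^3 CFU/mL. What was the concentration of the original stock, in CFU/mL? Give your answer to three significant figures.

Step 1: 25 μL brought to 0.5 mL → factor 500/25 = 20
Step 2: 0.25 mL brought to 3750 μL → factor 3.75/0.25 = 15
Step 3: 75 μL + 0.825 mL = 900 μL total → factor 900/75 = 12
Step 4: 0.1 mL + 900 μL = 1 mL total → factor 1/0.1 = 10
Overall dilution factor = 20 × 15 × 12 × 10 = 36000
Stock = 1.11 × 10^3 CFU/mL × 36000 = 4.00 × 10^7 CFU/mL

4.00 × 10^7 CFU/mL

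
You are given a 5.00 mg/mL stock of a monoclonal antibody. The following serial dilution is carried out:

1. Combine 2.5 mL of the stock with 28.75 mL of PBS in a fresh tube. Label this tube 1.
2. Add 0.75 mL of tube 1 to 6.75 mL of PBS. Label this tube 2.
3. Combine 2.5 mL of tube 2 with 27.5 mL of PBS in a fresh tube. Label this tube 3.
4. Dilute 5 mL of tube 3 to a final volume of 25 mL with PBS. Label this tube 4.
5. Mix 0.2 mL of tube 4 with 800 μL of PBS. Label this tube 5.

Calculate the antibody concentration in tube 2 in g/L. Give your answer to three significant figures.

Step 1: 2.5 mL + 28.75 mL = 31.25 mL total → factor 31.25/2.5 = 12.5
Step 2: 0.75 mL + 6.75 mL = 7.5 mL total → factor 7.5/0.75 = 10
Dilution factor through tube 2 = 12.5 × 10 = 125
[tube 2] = 5.00 mg/mL / 125 = 0.04000 mg/mL = 0.0400 g/L

0.0400 g/L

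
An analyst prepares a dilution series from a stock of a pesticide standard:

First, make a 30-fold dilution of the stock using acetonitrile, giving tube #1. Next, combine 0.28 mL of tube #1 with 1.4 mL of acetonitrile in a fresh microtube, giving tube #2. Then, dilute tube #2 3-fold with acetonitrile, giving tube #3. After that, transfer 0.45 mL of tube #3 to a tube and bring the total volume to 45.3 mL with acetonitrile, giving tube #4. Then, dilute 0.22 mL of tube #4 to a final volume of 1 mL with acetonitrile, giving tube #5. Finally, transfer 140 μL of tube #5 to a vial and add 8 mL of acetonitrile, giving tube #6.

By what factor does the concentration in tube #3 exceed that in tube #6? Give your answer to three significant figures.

2.66 × 10^4

Step 1: 30-fold → factor 30
Step 2: 0.28 mL + 1.4 mL = 1.68 mL total → factor 1.68/0.28 = 6
Step 3: 3-fold → factor 3
Step 4: 0.45 mL brought to 45.3 mL → factor 45.3/0.45 = 100.67
Step 5: 0.22 mL brought to 1 mL → factor 1/0.22 = 4.5455
Step 6: 140 μL + 8 mL = 8140 μL total → factor 8140/140 = 58.143
Dilution factor to tube #3 = 540; to tube #6 = 1.4367 × 10^7
[tube #3]/[tube #6] = (factor to tube #6)/(factor to tube #3) = 1.4367 × 10^7/540 = 2.66 × 10^4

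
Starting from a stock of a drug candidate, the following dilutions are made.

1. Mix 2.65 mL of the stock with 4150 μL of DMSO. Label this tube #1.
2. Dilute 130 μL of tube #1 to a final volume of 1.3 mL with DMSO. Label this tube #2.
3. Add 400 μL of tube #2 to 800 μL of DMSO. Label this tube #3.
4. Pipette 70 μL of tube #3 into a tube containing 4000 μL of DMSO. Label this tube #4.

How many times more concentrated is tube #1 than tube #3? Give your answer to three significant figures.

Step 1: 2.65 mL + 4150 μL = 6.8 mL total → factor 6.8/2.65 = 2.566
Step 2: 130 μL brought to 1.3 mL → factor 1300/130 = 10
Step 3: 400 μL + 800 μL = 1200 μL total → factor 1200/400 = 3
Dilution factor to tube #1 = 2.566; to tube #3 = 76.981
[tube #1]/[tube #3] = (factor to tube #3)/(factor to tube #1) = 76.981/2.566 = 30.0

30.0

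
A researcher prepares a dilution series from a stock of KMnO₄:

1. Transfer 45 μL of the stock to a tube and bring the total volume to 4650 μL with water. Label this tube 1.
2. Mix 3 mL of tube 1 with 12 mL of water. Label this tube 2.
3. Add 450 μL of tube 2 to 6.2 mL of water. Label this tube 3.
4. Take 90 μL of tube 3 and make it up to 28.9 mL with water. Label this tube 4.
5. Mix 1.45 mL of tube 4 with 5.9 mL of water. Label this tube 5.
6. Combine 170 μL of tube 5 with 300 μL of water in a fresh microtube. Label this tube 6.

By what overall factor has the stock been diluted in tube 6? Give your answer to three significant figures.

Step 1: 45 μL brought to 4650 μL → factor 4650/45 = 103.33
Step 2: 3 mL + 12 mL = 15 mL total → factor 15/3 = 5
Step 3: 450 μL + 6.2 mL = 6650 μL total → factor 6650/450 = 14.778
Step 4: 90 μL brought to 28.9 mL → factor 28900/90 = 321.11
Step 5: 1.45 mL + 5.9 mL = 7.35 mL total → factor 7.35/1.45 = 5.069
Step 6: 170 μL + 300 μL = 470 μL total → factor 470/170 = 2.7647
Overall dilution factor = 103.33 × 5 × 14.778 × 321.11 × 5.069 × 2.7647 = 3.4359 × 10^7

3.44 × 10^7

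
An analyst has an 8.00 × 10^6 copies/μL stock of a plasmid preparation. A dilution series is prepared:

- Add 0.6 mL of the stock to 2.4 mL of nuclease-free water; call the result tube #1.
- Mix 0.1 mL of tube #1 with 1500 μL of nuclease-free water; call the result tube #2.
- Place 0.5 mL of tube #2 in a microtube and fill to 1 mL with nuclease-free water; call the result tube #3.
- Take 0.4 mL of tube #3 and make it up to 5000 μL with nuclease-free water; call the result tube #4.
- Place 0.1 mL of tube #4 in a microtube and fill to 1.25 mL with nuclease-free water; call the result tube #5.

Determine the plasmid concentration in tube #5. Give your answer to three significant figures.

320 copies/μL

Step 1: 0.6 mL + 2.4 mL = 3 mL total → factor 3/0.6 = 5
Step 2: 0.1 mL + 1500 μL = 1.6 mL total → factor 1.6/0.1 = 16
Step 3: 0.5 mL brought to 1 mL → factor 1/0.5 = 2
Step 4: 0.4 mL brought to 5000 μL → factor 5/0.4 = 12.5
Step 5: 0.1 mL brought to 1.25 mL → factor 1.25/0.1 = 12.5
Overall dilution factor = 5 × 16 × 2 × 12.5 × 12.5 = 25000
Final = 8.00 × 10^6 copies/μL / 25000 = 320 copies/μL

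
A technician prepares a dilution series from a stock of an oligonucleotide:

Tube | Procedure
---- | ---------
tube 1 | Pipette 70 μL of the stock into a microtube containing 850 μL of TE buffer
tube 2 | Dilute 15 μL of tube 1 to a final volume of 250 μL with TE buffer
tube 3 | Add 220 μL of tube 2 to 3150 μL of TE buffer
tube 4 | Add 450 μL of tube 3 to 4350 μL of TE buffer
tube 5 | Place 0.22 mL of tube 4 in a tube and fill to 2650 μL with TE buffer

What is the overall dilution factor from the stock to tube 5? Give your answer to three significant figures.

4.31 × 10^5

Step 1: 70 μL + 850 μL = 920 μL total → factor 920/70 = 13.143
Step 2: 15 μL brought to 250 μL → factor 250/15 = 16.667
Step 3: 220 μL + 3150 μL = 3370 μL total → factor 3370/220 = 15.318
Step 4: 450 μL + 4350 μL = 4800 μL total → factor 4800/450 = 10.667
Step 5: 0.22 mL brought to 2650 μL → factor 2.65/0.22 = 12.045
Overall dilution factor = 13.143 × 16.667 × 15.318 × 10.667 × 12.045 = 4.3112 × 10^5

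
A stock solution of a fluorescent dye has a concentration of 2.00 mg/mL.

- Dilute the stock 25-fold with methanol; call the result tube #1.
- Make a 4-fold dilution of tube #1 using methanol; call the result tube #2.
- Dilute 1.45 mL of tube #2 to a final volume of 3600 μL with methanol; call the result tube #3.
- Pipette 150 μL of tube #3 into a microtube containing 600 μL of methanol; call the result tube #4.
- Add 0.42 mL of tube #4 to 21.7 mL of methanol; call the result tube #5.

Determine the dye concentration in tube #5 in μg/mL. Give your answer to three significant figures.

Step 1: 25-fold → factor 25
Step 2: 4-fold → factor 4
Step 3: 1.45 mL brought to 3600 μL → factor 3.6/1.45 = 2.4828
Step 4: 150 μL + 600 μL = 750 μL total → factor 750/150 = 5
Step 5: 0.42 mL + 21.7 mL = 22.12 mL total → factor 22.12/0.42 = 52.667
Overall dilution factor = 25 × 4 × 2.4828 × 5 × 52.667 = 65379
Final = 2.00 mg/mL / 65379 = 3.059 × 10^-5 mg/mL = 0.0306 μg/mL

0.0306 μg/mL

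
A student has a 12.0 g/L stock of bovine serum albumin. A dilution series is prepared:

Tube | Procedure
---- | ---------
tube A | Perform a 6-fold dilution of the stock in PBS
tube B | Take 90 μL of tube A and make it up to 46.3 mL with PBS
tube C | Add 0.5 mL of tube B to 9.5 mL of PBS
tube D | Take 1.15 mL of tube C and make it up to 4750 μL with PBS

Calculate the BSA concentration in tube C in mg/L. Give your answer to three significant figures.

Step 1: 6-fold → factor 6
Step 2: 90 μL brought to 46.3 mL → factor 46300/90 = 514.44
Step 3: 0.5 mL + 9.5 mL = 10 mL total → factor 10/0.5 = 20
Dilution factor through tube C = 6 × 514.44 × 20 = 61733
[tube C] = 12.0 g/L / 61733 = 0.0001944 g/L = 0.194 mg/L

0.194 mg/L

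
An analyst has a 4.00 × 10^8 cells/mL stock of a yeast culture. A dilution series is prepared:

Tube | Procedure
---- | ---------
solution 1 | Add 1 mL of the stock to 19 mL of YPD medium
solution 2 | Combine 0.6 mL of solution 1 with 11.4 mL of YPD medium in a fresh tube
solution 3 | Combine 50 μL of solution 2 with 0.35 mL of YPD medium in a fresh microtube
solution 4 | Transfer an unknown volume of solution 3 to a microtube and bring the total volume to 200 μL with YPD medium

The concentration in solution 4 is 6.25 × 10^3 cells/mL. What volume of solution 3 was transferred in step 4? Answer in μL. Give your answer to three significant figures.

10.0 μL

Step 1: 1 mL + 19 mL = 20 mL total → factor 20/1 = 20
Step 2: 0.6 mL + 11.4 mL = 12 mL total → factor 12/0.6 = 20
Step 3: 50 μL + 0.35 mL = 400 μL total → factor 400/50 = 8
Step 4: v brought to 200 μL → factor = 200 μL/v
Product of known-step factors = 3200
Overall factor = 4.00 × 10^8 cells/mL / (6.25 × 10^3 cells/mL) = 64000
Step-4 factor = 64000 / 3200 = 20
v = 200 μL / 20 = 10.0 μL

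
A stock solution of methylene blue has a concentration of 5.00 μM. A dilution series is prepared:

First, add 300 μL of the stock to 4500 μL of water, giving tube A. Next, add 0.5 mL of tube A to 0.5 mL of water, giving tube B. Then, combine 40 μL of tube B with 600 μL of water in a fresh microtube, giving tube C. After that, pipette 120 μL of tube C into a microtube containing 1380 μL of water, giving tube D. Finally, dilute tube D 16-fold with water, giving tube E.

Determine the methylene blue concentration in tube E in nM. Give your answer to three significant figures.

0.0488 nM

Step 1: 300 μL + 4500 μL = 4800 μL total → factor 4800/300 = 16
Step 2: 0.5 mL + 0.5 mL = 1 mL total → factor 1/0.5 = 2
Step 3: 40 μL + 600 μL = 640 μL total → factor 640/40 = 16
Step 4: 120 μL + 1380 μL = 1500 μL total → factor 1500/120 = 12.5
Step 5: 16-fold → factor 16
Overall dilution factor = 16 × 2 × 16 × 12.5 × 16 = 1.024 × 10^5
Final = 5.00 μM / 1.024 × 10^5 = 4.883 × 10^-5 μM = 0.0488 nM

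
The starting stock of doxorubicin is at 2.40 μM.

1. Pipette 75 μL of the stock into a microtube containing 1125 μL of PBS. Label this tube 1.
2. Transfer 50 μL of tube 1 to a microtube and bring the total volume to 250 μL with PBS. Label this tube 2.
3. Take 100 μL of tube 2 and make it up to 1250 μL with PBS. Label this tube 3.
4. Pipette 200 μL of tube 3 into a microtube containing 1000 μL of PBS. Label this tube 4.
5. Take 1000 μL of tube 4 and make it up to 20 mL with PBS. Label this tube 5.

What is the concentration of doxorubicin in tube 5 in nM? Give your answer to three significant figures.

0.0200 nM

Step 1: 75 μL + 1125 μL = 1200 μL total → factor 1200/75 = 16
Step 2: 50 μL brought to 250 μL → factor 250/50 = 5
Step 3: 100 μL brought to 1250 μL → factor 1250/100 = 12.5
Step 4: 200 μL + 1000 μL = 1200 μL total → factor 1200/200 = 6
Step 5: 1000 μL brought to 20 mL → factor 20000/1000 = 20
Overall dilution factor = 16 × 5 × 12.5 × 6 × 20 = 1.2 × 10^5
Final = 2.40 μM / 1.2 × 10^5 = 2.000 × 10^-5 μM = 0.0200 nM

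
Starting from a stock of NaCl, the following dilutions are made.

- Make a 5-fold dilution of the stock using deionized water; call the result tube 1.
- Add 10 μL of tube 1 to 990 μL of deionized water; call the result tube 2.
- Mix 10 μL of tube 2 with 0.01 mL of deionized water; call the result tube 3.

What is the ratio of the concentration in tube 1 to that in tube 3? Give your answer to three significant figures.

Step 1: 5-fold → factor 5
Step 2: 10 μL + 990 μL = 1000 μL total → factor 1000/10 = 100
Step 3: 10 μL + 0.01 mL = 20 μL total → factor 20/10 = 2
Dilution factor to tube 1 = 5; to tube 3 = 1000
[tube 1]/[tube 3] = (factor to tube 3)/(factor to tube 1) = 1000/5 = 200

200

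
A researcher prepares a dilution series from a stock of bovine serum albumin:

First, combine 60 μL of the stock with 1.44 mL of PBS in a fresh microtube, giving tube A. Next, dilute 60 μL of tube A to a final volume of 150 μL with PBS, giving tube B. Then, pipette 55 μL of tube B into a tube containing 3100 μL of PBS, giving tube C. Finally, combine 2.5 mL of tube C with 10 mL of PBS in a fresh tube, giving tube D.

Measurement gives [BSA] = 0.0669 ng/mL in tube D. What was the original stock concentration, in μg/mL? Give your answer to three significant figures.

1.20 μg/mL

Step 1: 60 μL + 1.44 mL = 1500 μL total → factor 1500/60 = 25
Step 2: 60 μL brought to 150 μL → factor 150/60 = 2.5
Step 3: 55 μL + 3100 μL = 3155 μL total → factor 3155/55 = 57.364
Step 4: 2.5 mL + 10 mL = 12.5 mL total → factor 12.5/2.5 = 5
Overall dilution factor = 25 × 2.5 × 57.364 × 5 = 17926
Stock = 0.0669 ng/mL × 17926 = 1199 ng/mL = 1.20 μg/mL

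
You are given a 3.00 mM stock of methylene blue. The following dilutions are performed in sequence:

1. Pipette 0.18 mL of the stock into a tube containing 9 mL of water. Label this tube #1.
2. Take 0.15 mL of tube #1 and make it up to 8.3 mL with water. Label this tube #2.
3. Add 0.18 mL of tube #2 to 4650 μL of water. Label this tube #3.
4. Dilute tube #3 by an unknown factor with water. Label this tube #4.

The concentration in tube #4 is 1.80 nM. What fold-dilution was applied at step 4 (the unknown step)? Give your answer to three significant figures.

22.0-fold

Step 1: 0.18 mL + 9 mL = 9.18 mL total → factor 9.18/0.18 = 51
Step 2: 0.15 mL brought to 8.3 mL → factor 8.3/0.15 = 55.333
Step 3: 0.18 mL + 4650 μL = 4.83 mL total → factor 4.83/0.18 = 26.833
Step 4: unknown factor x
Product of known-step factors = 75724
Overall factor = 3.00 mM / (1.80 nM) = 1.6667 × 10^6
x = 1.6667 × 10^6 / 75724 = 22.0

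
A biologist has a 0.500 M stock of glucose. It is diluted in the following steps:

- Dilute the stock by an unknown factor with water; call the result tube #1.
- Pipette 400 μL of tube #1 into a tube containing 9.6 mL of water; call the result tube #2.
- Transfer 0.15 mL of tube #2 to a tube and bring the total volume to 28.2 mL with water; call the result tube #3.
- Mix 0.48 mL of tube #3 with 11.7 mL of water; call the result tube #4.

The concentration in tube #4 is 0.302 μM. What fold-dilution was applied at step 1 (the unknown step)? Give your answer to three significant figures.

Step 1: unknown factor x
Step 2: 400 μL + 9.6 mL = 10000 μL total → factor 10000/400 = 25
Step 3: 0.15 mL brought to 28.2 mL → factor 28.2/0.15 = 188
Step 4: 0.48 mL + 11.7 mL = 12.18 mL total → factor 12.18/0.48 = 25.375
Product of known-step factors = 1.1926 × 10^5
Overall factor = 0.500 M / (0.302 μM) = 1.6556 × 10^6
x = 1.6556 × 10^6 / 1.1926 × 10^5 = 13.9

13.9-fold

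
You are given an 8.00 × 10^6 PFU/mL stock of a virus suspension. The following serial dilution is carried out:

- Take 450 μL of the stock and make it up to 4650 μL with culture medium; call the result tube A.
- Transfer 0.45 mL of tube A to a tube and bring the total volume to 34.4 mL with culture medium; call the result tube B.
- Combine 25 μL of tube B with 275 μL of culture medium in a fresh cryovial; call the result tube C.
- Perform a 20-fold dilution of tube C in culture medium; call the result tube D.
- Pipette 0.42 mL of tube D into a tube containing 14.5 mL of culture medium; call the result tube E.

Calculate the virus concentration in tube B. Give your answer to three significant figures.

Step 1: 450 μL brought to 4650 μL → factor 4650/450 = 10.333
Step 2: 0.45 mL brought to 34.4 mL → factor 34.4/0.45 = 76.444
Dilution factor through tube B = 10.333 × 76.444 = 789.93
[tube B] = 8.00 × 10^6 PFU/mL / 789.93 = 1.01 × 10^4 PFU/mL

1.01 × 10^4 PFU/mL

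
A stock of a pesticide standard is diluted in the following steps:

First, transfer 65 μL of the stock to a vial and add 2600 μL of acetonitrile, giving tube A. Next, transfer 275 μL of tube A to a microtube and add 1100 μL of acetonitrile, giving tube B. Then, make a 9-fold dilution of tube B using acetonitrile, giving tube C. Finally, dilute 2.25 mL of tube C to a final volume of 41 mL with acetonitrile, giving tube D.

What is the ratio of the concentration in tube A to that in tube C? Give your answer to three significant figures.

Step 1: 65 μL + 2600 μL = 2665 μL total → factor 2665/65 = 41
Step 2: 275 μL + 1100 μL = 1375 μL total → factor 1375/275 = 5
Step 3: 9-fold → factor 9
Dilution factor to tube A = 41; to tube C = 1845
[tube A]/[tube C] = (factor to tube C)/(factor to tube A) = 1845/41 = 45.0

45.0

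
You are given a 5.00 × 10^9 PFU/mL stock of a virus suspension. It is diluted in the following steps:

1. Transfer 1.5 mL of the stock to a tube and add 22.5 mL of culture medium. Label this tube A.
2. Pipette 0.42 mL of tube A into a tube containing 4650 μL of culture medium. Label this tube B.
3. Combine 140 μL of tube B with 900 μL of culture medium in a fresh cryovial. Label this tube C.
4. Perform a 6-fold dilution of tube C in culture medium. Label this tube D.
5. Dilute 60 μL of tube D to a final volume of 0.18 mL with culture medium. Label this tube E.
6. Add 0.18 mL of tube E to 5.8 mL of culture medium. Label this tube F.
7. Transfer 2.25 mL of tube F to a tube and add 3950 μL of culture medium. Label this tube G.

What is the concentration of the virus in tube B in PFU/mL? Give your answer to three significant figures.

2.59 × 10^7 PFU/mL

Step 1: 1.5 mL + 22.5 mL = 24 mL total → factor 24/1.5 = 16
Step 2: 0.42 mL + 4650 μL = 5.07 mL total → factor 5.07/0.42 = 12.071
Dilution factor through tube B = 16 × 12.071 = 193.14
[tube B] = 5.00 × 10^9 PFU/mL / 193.14 = 2.59 × 10^7 PFU/mL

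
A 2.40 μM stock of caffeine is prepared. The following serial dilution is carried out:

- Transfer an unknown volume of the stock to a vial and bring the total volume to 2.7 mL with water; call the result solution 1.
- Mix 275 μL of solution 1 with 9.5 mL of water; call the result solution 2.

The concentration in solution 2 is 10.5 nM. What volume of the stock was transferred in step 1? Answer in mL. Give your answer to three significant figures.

Step 1: v brought to 2.7 mL → factor = 2.7 mL/v
Step 2: 275 μL + 9.5 mL = 9775 μL total → factor 9775/275 = 35.545
Product of known-step factors = 35.545
Overall factor = 2.40 μM / (10.5 nM) = 228.57
Step-1 factor = 228.57 / 35.545 = 6.4304
v = 2.7 mL / 6.4304 = 0.420 mL

0.420 mL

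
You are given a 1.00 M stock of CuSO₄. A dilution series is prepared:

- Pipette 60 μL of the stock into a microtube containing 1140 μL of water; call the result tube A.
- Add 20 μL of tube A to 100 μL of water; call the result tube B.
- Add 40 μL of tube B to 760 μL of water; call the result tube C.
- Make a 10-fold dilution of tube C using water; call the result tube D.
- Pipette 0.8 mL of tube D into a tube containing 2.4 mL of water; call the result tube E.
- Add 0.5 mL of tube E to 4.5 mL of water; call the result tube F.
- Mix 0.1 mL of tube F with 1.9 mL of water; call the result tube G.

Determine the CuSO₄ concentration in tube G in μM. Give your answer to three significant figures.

0.0521 μM

Step 1: 60 μL + 1140 μL = 1200 μL total → factor 1200/60 = 20
Step 2: 20 μL + 100 μL = 120 μL total → factor 120/20 = 6
Step 3: 40 μL + 760 μL = 800 μL total → factor 800/40 = 20
Step 4: 10-fold → factor 10
Step 5: 0.8 mL + 2.4 mL = 3.2 mL total → factor 3.2/0.8 = 4
Step 6: 0.5 mL + 4.5 mL = 5 mL total → factor 5/0.5 = 10
Step 7: 0.1 mL + 1.9 mL = 2 mL total → factor 2/0.1 = 20
Overall dilution factor = 20 × 6 × 20 × 10 × 4 × 10 × 20 = 1.92 × 10^7
Final = 1.00 M / 1.92 × 10^7 = 5.208 × 10^-8 M = 0.0521 μM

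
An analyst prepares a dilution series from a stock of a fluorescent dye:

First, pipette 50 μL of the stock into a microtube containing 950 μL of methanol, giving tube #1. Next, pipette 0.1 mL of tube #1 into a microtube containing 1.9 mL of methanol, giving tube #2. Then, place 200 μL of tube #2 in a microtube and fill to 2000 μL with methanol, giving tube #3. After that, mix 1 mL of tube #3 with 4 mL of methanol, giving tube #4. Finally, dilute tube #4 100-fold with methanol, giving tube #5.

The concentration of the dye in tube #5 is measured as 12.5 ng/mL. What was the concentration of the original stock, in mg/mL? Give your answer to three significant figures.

Step 1: 50 μL + 950 μL = 1000 μL total → factor 1000/50 = 20
Step 2: 0.1 mL + 1.9 mL = 2 mL total → factor 2/0.1 = 20
Step 3: 200 μL brought to 2000 μL → factor 2000/200 = 10
Step 4: 1 mL + 4 mL = 5 mL total → factor 5/1 = 5
Step 5: 100-fold → factor 100
Overall dilution factor = 20 × 20 × 10 × 5 × 100 = 2 × 10^6
Stock = 12.5 ng/mL × 2 × 10^6 = 2.500 × 10^7 ng/mL = 25.0 mg/mL

25.0 mg/mL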